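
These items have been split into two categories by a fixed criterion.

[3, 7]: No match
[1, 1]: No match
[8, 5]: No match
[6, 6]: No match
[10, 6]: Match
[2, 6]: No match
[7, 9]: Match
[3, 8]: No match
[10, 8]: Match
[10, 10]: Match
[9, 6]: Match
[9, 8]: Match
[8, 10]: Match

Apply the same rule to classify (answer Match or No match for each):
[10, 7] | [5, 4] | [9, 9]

Rule: sum ≥ 15. This holds for each 'Match' example and fails for each 'No match' one.
[10, 7]: Match (10+7 = 17). [5, 4]: No match (5+4 = 9). [9, 9]: Match (9+9 = 18).

Match, No match, Match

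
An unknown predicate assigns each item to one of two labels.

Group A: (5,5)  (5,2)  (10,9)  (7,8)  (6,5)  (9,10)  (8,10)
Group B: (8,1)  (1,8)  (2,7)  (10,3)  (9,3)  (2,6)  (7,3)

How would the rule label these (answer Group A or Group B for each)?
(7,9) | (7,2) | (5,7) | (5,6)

Group A, Group B, Group A, Group A

Every 'Group A' example satisfies: |first − second| ≤ 3. None of the 'Group B' examples do.
(7,9) — |7−9| = 2, hence Group A. (7,2) — |7−2| = 5, hence Group B. (5,7) — |5−7| = 2, hence Group A. (5,6) — |5−6| = 1, hence Group A.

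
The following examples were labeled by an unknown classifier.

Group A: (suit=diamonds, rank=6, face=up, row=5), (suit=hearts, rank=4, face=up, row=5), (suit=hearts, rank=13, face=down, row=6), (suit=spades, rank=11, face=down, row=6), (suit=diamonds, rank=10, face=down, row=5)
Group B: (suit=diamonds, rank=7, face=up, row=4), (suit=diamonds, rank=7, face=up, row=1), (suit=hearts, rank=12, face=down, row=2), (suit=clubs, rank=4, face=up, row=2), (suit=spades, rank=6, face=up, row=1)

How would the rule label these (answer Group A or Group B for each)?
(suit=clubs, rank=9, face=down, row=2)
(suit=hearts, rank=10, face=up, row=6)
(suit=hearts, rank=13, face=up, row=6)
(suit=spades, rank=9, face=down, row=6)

A rule that fits every label: row ≥ 5 — true of each 'Group A' example, false of each 'Group B' one.

Group B, Group A, Group A, Group A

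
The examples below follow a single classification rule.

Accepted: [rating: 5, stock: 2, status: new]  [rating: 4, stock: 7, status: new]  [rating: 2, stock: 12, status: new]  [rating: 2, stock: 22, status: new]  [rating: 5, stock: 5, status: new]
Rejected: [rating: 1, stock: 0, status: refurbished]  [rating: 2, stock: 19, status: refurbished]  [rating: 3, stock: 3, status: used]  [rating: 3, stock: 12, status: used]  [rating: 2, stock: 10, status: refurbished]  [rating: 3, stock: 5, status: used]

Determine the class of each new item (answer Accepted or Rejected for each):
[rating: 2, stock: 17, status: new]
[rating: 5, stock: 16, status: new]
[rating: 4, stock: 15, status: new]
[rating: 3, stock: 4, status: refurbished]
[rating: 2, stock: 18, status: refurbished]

Accepted, Accepted, Accepted, Rejected, Rejected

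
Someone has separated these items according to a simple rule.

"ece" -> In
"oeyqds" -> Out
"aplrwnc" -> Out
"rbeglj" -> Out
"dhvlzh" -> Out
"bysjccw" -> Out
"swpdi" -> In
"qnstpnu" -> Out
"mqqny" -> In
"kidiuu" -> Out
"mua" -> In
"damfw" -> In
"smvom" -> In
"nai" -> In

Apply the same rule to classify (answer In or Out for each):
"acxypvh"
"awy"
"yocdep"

Out, In, Out

The simplest hypothesis consistent with all the labels is: length ≤ 5.
Out: "acxypvh", since length 7.
In: "awy", since length 3.
Out: "yocdep", since length 6.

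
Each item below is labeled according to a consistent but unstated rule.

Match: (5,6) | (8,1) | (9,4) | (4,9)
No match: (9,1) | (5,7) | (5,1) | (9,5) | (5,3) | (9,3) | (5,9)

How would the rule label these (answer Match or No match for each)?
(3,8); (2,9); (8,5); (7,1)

The rule appears to be: sum is odd.
Match: (3,8), since 3+8 = 11. Match: (2,9), since 2+9 = 11. Match: (8,5), since 8+5 = 13. No match: (7,1), since 7+1 = 8.

Match, Match, Match, No match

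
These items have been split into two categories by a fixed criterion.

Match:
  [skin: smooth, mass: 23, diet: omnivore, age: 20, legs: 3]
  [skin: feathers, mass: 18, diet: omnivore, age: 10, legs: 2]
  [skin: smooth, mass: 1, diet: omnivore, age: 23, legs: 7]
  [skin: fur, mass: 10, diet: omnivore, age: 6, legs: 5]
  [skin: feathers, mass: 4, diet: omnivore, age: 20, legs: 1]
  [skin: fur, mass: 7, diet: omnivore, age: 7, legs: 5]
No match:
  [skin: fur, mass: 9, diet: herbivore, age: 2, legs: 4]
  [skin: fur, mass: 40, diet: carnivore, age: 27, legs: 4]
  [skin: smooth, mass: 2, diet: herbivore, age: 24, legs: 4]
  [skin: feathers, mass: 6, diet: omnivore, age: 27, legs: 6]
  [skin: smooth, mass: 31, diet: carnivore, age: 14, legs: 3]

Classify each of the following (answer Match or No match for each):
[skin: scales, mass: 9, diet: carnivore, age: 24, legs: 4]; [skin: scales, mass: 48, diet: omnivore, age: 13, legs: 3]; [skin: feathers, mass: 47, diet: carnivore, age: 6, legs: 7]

'Match' ⟺ diet is omnivore AND age ≤ 23.
No match: [skin: scales, mass: 9, diet: carnivore, age: 24, legs: 4], since diet is carnivore, age = 24. Match: [skin: scales, mass: 48, diet: omnivore, age: 13, legs: 3], since diet is omnivore, age = 13. No match: [skin: feathers, mass: 47, diet: carnivore, age: 6, legs: 7], since diet is carnivore, age = 6.

No match, Match, No match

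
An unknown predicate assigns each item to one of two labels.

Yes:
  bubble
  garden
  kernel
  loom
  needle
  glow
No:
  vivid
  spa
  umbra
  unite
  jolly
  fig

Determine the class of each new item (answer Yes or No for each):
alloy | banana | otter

No, Yes, No

Rule: even length. This holds for each 'Yes' example and fails for each 'No' one.
alloy — length 5, hence No.
banana — length 6, hence Yes.
otter — length 5, hence No.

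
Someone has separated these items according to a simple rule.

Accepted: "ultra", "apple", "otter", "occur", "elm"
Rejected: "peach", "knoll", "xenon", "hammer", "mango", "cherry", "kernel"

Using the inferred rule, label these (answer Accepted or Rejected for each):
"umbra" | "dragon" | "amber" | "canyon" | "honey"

'Accepted' ⟺ starts with a vowel.
"umbra": Accepted (starts with 'u'). "dragon": Rejected (starts with 'd'). "amber": Accepted (starts with 'a'). "canyon": Rejected (starts with 'c'). "honey": Rejected (starts with 'h').

Accepted, Rejected, Accepted, Rejected, Rejected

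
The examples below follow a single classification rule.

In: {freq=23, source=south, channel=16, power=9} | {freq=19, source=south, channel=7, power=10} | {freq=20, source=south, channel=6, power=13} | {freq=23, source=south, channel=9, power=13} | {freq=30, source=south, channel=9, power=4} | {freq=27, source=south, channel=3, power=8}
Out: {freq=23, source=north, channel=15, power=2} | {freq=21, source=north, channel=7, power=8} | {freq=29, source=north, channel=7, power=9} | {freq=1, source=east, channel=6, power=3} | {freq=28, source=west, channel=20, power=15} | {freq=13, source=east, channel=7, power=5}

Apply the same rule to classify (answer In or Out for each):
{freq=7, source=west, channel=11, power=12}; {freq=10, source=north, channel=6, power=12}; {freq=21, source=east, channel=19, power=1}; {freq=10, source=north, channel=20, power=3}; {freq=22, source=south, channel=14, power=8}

Out, Out, Out, Out, In

The rule appears to be: source is south.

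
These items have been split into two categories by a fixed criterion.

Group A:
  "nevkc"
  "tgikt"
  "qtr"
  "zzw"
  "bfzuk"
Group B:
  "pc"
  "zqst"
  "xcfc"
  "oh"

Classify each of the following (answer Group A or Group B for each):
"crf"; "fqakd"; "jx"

Group A, Group A, Group B

Rule: odd length. This holds for each 'Group A' example and fails for each 'Group B' one.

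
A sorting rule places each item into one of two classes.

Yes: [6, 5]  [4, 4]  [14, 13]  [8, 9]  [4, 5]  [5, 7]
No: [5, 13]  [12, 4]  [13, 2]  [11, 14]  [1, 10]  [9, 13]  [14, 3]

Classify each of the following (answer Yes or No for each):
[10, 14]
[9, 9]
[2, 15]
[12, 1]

The distinguishing property — |first − second| ≤ 2 — holds for all the 'Yes' cases and none of the 'No' cases.
[10, 14] → |10−14| = 4 → No. [9, 9] → |9−9| = 0 → Yes. [2, 15] → |2−15| = 13 → No. [12, 1] → |12−1| = 11 → No.

No, Yes, No, No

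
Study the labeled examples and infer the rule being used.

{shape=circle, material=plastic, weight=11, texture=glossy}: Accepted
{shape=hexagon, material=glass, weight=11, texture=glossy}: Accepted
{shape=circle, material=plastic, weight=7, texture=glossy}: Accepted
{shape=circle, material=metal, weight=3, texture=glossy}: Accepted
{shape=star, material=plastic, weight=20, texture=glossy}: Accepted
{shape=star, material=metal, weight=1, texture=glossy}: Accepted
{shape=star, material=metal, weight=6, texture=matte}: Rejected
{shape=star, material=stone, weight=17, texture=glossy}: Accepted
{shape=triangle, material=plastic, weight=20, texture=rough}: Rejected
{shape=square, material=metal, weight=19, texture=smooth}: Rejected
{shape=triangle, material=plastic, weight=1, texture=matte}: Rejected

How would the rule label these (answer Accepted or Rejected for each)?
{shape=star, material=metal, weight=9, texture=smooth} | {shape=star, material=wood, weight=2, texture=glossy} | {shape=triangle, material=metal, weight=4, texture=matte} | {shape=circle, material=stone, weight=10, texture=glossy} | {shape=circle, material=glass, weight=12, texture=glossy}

Rejected, Accepted, Rejected, Accepted, Accepted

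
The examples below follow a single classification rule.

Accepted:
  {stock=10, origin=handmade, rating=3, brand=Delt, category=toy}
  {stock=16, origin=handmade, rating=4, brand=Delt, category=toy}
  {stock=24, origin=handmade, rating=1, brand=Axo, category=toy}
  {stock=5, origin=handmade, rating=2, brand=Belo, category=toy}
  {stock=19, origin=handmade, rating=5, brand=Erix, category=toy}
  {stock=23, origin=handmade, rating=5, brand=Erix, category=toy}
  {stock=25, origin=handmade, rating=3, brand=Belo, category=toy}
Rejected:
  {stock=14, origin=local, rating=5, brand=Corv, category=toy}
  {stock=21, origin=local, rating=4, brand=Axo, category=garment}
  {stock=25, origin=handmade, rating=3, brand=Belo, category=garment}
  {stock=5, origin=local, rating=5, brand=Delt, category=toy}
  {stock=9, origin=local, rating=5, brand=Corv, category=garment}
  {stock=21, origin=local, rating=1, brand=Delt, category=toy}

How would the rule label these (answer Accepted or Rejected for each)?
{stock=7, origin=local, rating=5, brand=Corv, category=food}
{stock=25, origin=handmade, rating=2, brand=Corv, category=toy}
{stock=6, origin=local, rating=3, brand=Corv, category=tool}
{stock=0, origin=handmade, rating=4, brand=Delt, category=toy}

The pattern is that an item is 'Accepted' exactly when: origin is handmade AND category is toy.
{stock=7, origin=local, rating=5, brand=Corv, category=food} — origin is local, category is food, hence Rejected. {stock=25, origin=handmade, rating=2, brand=Corv, category=toy} — origin is handmade, category is toy, hence Accepted. {stock=6, origin=local, rating=3, brand=Corv, category=tool} — origin is local, category is tool, hence Rejected. {stock=0, origin=handmade, rating=4, brand=Delt, category=toy} — origin is handmade, category is toy, hence Accepted.

Rejected, Accepted, Rejected, Accepted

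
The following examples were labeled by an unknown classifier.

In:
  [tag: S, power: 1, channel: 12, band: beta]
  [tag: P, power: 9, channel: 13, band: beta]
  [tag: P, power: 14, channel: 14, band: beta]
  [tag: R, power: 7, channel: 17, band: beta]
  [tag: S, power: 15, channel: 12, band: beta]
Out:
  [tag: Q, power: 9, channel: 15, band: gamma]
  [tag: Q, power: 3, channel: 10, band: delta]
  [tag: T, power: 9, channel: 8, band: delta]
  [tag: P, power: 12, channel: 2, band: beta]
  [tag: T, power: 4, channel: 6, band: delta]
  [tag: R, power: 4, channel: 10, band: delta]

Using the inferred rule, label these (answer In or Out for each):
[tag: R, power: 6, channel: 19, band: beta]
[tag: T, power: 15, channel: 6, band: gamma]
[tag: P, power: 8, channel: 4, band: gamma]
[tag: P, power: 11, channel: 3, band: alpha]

In, Out, Out, Out

One predicate separates the groups cleanly: band is beta AND channel ≥ 6.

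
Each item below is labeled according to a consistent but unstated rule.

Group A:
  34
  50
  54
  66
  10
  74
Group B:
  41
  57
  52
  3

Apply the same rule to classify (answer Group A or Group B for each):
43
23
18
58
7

Group B, Group B, Group A, Group A, Group B

Looking at the examples, the only property every 'Group A' case has and every 'Group B' case lacks is: ≡ 2 (mod 4).
43: 43 mod 4 = 3 — fails the rule, so Group B. 23: 23 mod 4 = 3 — fails the rule, so Group B. 18: 18 mod 4 = 2 — checks out, so Group A. 58: 58 mod 4 = 2 — checks out, so Group A. 7: 7 mod 4 = 3 — fails the rule, so Group B.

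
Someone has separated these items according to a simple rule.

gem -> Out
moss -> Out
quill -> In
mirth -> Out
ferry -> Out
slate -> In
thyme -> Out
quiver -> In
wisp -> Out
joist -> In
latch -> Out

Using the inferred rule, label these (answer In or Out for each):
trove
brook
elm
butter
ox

One predicate separates the groups cleanly: has ≥ 2 vowels.
trove: 2 vowels, fits → In. brook: 2 vowels, fits → In. elm: 1 vowel, does not satisfy this → Out. butter: 2 vowels, fits → In. ox: 1 vowel, does not satisfy this → Out.

In, In, Out, In, Out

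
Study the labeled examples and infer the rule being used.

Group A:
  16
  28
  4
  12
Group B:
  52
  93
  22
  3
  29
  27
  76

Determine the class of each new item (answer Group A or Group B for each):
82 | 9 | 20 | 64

Group B, Group B, Group A, Group B

The pattern is that an item is 'Group A' exactly when: multiple of 4 AND at most 28.
Group B: 82, since 82 = 4·20 + 2, 82 > 28.
Group B: 9, since 9 = 4·2 + 1, 9 ≤ 28.
Group A: 20, since 20 = 4·5, 20 ≤ 28.
Group B: 64, since 64 = 4·16, 64 > 28.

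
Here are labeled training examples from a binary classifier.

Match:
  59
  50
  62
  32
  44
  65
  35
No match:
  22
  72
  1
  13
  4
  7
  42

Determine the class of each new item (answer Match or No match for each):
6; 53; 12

No match, Match, No match

The simplest hypothesis consistent with all the labels is: ≡ 2 (mod 3).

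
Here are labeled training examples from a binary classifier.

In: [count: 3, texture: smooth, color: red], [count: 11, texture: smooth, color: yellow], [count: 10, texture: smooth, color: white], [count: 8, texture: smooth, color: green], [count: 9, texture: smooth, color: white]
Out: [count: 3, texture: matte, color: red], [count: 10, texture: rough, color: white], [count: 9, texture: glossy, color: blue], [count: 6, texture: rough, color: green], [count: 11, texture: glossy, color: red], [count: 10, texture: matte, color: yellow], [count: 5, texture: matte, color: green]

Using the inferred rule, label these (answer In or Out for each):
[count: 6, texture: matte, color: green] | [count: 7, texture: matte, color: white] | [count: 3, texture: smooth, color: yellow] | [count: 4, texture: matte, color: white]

The common property of the 'In' items is: texture is smooth. No 'Out' item has it.
[count: 6, texture: matte, color: green]: texture is matte — fails the rule, so Out. [count: 7, texture: matte, color: white]: texture is matte — fails the rule, so Out. [count: 3, texture: smooth, color: yellow]: texture is smooth — satisfies this, so In. [count: 4, texture: matte, color: white]: texture is matte — fails the rule, so Out.

Out, Out, In, Out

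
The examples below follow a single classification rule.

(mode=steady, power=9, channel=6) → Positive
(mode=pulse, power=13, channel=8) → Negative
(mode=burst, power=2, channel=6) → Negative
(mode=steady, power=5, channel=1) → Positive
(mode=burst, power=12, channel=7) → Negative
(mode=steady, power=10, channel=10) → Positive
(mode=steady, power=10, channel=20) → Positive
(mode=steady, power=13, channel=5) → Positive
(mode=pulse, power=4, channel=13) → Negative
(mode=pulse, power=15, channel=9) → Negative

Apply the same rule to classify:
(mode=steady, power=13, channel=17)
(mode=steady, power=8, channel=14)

Positive, Positive

All 'Positive' examples share one property — mode is steady — and every 'Negative' example lacks it.
(mode=steady, power=13, channel=17): Positive (mode is steady).
(mode=steady, power=8, channel=14): Positive (mode is steady).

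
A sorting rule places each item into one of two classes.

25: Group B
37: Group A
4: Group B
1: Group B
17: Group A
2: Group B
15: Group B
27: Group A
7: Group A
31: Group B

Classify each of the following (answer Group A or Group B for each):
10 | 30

Group B, Group B

Comparing the two groups points to one rule — ends in digit 7.
10: Group B (last digit 0).
30: Group B (last digit 0).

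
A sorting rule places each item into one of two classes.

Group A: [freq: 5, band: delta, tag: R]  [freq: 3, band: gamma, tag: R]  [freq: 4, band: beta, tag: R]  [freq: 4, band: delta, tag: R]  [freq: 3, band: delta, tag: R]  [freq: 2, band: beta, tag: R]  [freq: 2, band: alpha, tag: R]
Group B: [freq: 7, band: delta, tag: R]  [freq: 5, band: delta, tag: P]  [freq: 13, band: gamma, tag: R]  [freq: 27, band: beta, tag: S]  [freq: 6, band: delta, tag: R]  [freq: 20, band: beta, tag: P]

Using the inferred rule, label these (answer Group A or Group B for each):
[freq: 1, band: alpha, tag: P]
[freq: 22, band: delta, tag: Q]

The simplest hypothesis consistent with all the labels is: tag is R AND freq ≤ 5.
[freq: 1, band: alpha, tag: P]: tag is P, freq = 1, doesn't match → Group B. [freq: 22, band: delta, tag: Q]: tag is Q, freq = 22, doesn't match → Group B.

Group B, Group B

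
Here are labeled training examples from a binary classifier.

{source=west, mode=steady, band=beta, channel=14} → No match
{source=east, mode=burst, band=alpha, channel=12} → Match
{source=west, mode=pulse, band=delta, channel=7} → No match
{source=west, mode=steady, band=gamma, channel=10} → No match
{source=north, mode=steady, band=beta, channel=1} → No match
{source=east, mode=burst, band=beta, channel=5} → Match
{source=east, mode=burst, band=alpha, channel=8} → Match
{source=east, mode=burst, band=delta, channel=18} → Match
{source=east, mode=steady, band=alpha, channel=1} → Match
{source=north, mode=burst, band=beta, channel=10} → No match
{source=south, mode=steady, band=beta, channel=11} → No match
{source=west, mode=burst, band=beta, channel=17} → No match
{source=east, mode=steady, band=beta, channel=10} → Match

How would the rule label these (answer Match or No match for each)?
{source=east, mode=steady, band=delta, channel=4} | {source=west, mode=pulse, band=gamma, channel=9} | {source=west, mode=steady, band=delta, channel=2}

Match, No match, No match

Checking candidate rules against both groups, what survives is: source is east.
{source=east, mode=steady, band=delta, channel=4}: source is east — checks out, so Match.
{source=west, mode=pulse, band=gamma, channel=9}: source is west — does not fit, so No match.
{source=west, mode=steady, band=delta, channel=2}: source is west — does not fit, so No match.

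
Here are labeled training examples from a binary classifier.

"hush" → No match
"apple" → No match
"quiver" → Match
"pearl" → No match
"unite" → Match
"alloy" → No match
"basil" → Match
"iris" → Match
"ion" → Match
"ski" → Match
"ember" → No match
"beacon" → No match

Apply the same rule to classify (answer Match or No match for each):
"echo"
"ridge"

No match, Match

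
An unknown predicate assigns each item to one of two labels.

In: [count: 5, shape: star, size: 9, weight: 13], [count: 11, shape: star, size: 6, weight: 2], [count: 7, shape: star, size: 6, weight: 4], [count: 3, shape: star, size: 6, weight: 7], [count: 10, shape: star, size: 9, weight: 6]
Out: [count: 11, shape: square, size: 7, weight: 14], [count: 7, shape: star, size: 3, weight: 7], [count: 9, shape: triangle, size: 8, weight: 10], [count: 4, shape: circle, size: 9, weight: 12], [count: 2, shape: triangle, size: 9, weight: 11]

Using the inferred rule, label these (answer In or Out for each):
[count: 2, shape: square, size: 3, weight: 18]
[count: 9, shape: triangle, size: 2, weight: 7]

Rule: shape is star AND size ≥ 6. This holds for each 'In' example and fails for each 'Out' one.

Out, Out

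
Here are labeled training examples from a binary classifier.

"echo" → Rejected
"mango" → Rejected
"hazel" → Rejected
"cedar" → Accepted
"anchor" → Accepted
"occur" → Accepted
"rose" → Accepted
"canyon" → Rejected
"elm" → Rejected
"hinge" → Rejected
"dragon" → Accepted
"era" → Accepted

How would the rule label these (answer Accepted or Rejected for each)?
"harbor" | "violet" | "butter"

Accepted, Rejected, Accepted

One predicate separates the groups cleanly: contains 'r'.
"harbor" → has 'r' → Accepted. "violet" → no 'r' → Rejected. "butter" → has 'r' → Accepted.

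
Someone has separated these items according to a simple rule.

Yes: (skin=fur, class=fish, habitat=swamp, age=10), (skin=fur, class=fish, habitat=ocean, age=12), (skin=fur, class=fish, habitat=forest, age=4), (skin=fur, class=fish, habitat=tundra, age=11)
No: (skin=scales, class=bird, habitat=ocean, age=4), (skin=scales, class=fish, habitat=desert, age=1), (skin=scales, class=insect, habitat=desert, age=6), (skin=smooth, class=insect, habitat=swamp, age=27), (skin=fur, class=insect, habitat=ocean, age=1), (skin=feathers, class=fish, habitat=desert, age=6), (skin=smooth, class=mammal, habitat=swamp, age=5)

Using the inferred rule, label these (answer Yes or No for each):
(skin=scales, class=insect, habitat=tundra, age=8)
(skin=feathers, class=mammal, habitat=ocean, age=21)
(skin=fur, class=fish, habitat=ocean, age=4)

No, No, Yes

One predicate separates the groups cleanly: skin is fur AND class is fish.
(skin=scales, class=insect, habitat=tundra, age=8): No (skin is scales, class is insect). (skin=feathers, class=mammal, habitat=ocean, age=21): No (skin is feathers, class is mammal). (skin=fur, class=fish, habitat=ocean, age=4): Yes (skin is fur, class is fish).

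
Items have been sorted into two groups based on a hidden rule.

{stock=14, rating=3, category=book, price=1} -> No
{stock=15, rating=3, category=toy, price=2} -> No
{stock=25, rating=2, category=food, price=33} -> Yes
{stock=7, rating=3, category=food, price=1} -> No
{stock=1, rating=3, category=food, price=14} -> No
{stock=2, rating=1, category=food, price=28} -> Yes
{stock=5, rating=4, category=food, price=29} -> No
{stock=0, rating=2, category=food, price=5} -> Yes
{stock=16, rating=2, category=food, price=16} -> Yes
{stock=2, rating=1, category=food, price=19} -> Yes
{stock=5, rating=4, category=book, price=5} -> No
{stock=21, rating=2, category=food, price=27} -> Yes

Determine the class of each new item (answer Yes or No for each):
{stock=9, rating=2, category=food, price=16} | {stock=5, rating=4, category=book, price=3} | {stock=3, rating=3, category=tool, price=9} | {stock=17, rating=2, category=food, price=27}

Yes, No, No, Yes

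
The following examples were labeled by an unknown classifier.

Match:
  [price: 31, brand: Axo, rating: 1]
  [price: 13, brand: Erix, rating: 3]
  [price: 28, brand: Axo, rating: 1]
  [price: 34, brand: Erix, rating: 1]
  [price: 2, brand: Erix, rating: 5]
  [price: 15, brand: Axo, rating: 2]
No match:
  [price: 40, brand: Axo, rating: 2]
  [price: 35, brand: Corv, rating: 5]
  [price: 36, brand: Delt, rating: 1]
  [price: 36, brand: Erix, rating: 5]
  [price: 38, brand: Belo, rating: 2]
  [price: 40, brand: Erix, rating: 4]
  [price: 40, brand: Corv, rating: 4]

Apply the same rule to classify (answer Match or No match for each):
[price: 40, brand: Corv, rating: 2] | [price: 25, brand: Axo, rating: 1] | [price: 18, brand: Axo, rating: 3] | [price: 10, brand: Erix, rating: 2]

No match, Match, Match, Match

The distinguishing property — price ≤ 34 — holds for all the 'Match' cases and none of the 'No match' cases.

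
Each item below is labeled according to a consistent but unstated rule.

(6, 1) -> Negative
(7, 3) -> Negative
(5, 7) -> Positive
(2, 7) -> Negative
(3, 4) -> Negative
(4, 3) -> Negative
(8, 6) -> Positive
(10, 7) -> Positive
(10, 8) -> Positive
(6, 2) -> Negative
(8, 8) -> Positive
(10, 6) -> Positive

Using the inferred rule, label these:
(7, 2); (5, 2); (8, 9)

Negative, Negative, Positive

'Positive' ⟺ sum ≥ 12.
(7, 2) — 7+2 = 9, hence Negative. (5, 2) — 5+2 = 7, hence Negative. (8, 9) — 8+9 = 17, hence Positive.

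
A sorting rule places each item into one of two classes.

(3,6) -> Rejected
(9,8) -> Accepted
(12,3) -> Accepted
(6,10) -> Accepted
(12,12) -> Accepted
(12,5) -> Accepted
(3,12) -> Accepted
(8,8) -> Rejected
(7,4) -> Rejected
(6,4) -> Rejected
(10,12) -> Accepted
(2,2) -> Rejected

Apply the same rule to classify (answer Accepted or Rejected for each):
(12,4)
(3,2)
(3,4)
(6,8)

Every 'Accepted' example satisfies: max ≥ 9. None of the 'Rejected' examples do.
Accepted: (12,4), since max 12. Rejected: (3,2), since max 3. Rejected: (3,4), since max 4. Rejected: (6,8), since max 8.

Accepted, Rejected, Rejected, Rejected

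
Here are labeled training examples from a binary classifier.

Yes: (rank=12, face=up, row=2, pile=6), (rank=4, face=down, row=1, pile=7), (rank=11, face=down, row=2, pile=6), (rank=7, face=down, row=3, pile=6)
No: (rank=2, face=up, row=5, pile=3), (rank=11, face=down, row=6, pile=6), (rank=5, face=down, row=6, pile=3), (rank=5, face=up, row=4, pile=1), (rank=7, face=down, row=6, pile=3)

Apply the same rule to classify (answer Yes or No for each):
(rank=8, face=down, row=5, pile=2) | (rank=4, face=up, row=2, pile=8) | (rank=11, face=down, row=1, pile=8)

The classifier is using: row ≤ 3.
No: (rank=8, face=down, row=5, pile=2), since row = 5. Yes: (rank=4, face=up, row=2, pile=8), since row = 2. Yes: (rank=11, face=down, row=1, pile=8), since row = 1.

No, Yes, Yes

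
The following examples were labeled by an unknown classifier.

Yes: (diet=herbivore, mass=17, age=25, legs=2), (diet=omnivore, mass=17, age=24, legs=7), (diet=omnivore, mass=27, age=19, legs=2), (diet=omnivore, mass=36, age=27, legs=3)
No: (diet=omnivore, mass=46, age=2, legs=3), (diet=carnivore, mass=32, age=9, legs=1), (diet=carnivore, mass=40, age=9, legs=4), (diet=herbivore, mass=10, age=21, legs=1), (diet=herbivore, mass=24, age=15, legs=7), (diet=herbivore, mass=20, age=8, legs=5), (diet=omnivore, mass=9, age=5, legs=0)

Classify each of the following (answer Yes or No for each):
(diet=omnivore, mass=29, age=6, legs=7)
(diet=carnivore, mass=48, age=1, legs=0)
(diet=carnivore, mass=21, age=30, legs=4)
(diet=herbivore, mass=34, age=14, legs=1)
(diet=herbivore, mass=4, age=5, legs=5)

No, No, Yes, No, No

The common property of the 'Yes' items is: legs ≥ 2 AND age ≥ 19. No 'No' item has it.
No: (diet=omnivore, mass=29, age=6, legs=7), since legs = 7, age = 6. No: (diet=carnivore, mass=48, age=1, legs=0), since legs = 0, age = 1. Yes: (diet=carnivore, mass=21, age=30, legs=4), since legs = 4, age = 30. No: (diet=herbivore, mass=34, age=14, legs=1), since legs = 1, age = 14. No: (diet=herbivore, mass=4, age=5, legs=5), since legs = 5, age = 5.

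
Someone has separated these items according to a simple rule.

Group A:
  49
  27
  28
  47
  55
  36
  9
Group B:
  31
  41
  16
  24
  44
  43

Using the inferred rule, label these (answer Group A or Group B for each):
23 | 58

Group B, Group A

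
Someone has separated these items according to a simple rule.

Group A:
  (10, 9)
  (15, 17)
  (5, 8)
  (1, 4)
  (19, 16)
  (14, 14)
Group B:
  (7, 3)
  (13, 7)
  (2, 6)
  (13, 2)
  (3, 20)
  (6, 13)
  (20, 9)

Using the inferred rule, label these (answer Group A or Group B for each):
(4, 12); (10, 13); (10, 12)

Group B, Group A, Group A

A rule that fits every label: |first − second| ≤ 3 — true of each 'Group A' example, false of each 'Group B' one.
(4, 12): Group B (|4−12| = 8). (10, 13): Group A (|10−13| = 3). (10, 12): Group A (|10−12| = 2).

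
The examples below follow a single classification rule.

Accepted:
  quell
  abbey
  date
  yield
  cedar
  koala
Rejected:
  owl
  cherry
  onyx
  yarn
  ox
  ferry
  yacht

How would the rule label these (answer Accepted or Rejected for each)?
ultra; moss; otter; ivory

Accepted, Rejected, Accepted, Accepted

All 'Accepted' examples share one property — has ≥ 2 vowels — and every 'Rejected' example lacks it.
ultra — 2 vowels, hence Accepted.
moss — 1 vowel, hence Rejected.
otter — 2 vowels, hence Accepted.
ivory — 2 vowels, hence Accepted.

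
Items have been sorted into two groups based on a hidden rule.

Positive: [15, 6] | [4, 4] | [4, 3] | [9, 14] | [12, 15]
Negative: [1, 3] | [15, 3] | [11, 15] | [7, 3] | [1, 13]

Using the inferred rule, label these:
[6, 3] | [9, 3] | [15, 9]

Positive, Negative, Negative

All 'Positive' examples share one property — product is even — and every 'Negative' example lacks it.
[6, 3]: 6·3 = 18 — meets the rule, so Positive. [9, 3]: 9·3 = 27 — doesn't match, so Negative. [15, 9]: 15·9 = 135 — doesn't match, so Negative.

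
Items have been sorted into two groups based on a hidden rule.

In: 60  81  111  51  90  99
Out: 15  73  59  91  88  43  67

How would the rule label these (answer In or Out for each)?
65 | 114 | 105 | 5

Out, In, In, Out

One predicate separates the groups cleanly: multiple of 3 AND at least 43.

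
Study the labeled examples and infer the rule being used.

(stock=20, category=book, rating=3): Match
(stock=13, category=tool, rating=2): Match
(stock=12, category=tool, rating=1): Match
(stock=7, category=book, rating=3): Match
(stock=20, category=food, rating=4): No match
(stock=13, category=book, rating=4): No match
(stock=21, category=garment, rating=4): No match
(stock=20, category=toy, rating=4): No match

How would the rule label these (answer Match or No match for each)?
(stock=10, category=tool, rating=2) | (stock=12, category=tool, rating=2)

Match, Match

A rule that fits every label: rating ≤ 3 — true of each 'Match' example, false of each 'No match' one.
(stock=10, category=tool, rating=2) — rating = 2, hence Match. (stock=12, category=tool, rating=2) — rating = 2, hence Match.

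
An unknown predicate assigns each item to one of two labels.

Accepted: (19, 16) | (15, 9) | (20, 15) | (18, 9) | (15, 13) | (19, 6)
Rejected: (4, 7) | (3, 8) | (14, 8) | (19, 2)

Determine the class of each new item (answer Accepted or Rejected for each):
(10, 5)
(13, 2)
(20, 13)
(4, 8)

Every 'Accepted' example satisfies: sum ≥ 24. None of the 'Rejected' examples do.

Rejected, Rejected, Accepted, Rejected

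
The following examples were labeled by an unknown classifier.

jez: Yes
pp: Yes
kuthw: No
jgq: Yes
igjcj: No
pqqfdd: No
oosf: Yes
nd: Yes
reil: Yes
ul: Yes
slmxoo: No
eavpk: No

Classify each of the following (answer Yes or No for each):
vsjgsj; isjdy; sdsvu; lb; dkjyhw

The classifier is using: length ≤ 4.

No, No, No, Yes, No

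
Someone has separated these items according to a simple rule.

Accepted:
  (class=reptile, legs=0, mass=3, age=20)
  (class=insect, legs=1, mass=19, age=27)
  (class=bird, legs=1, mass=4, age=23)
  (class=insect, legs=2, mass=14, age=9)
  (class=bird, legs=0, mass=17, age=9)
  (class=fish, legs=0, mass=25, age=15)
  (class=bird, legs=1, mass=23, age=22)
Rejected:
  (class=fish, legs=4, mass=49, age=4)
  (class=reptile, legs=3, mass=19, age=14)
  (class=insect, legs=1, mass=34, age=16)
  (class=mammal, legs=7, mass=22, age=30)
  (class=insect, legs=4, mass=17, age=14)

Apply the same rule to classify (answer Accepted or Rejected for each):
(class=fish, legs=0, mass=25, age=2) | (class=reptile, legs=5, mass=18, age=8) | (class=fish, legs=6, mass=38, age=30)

The pattern is that an item is 'Accepted' exactly when: legs ≤ 2 AND mass ≤ 25.
Accepted: (class=fish, legs=0, mass=25, age=2), since legs = 0, mass = 25.
Rejected: (class=reptile, legs=5, mass=18, age=8), since legs = 5, mass = 18.
Rejected: (class=fish, legs=6, mass=38, age=30), since legs = 6, mass = 38.

Accepted, Rejected, Rejected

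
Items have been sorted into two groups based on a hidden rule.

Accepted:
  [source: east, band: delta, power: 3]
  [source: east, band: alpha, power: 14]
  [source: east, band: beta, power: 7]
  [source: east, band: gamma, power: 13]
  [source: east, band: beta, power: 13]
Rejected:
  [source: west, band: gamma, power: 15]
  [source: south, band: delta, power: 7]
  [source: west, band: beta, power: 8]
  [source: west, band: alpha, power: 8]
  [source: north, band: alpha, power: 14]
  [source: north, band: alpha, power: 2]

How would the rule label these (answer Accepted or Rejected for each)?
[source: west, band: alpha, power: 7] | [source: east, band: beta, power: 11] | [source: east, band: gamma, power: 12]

The distinguishing property — source is east — holds for all the 'Accepted' cases and none of the 'Rejected' cases.

Rejected, Accepted, Accepted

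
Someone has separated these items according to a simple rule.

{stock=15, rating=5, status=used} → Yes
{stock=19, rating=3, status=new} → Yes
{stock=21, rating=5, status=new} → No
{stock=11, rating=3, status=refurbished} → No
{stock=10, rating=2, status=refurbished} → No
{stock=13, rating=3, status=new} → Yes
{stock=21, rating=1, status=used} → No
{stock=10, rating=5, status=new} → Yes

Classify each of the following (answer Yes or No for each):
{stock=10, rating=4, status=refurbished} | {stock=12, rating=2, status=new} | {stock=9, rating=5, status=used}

The distinguishing property — status is not refurbished AND stock ≤ 19 — holds for all the 'Yes' cases and none of the 'No' cases.
No: {stock=10, rating=4, status=refurbished}, since status is refurbished, stock = 10.
Yes: {stock=12, rating=2, status=new}, since status is new, stock = 12.
Yes: {stock=9, rating=5, status=used}, since status is used, stock = 9.

No, Yes, Yes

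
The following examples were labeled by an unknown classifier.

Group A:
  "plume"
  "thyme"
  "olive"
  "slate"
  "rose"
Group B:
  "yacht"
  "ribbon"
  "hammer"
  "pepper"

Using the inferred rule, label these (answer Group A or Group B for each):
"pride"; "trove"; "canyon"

The simplest hypothesis consistent with all the labels is: ends with 'e'.

Group A, Group A, Group B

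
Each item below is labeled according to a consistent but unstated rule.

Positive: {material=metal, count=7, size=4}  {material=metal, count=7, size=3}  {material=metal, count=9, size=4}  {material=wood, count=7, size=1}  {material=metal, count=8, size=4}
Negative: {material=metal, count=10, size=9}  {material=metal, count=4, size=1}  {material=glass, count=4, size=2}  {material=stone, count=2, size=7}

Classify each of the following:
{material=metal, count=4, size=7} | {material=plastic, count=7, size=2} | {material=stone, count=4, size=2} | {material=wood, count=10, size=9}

The distinguishing property — count ≥ 7 AND size ≤ 4 — holds for all the 'Positive' cases and none of the 'Negative' cases.
{material=metal, count=4, size=7} — count = 4, size = 7, hence Negative. {material=plastic, count=7, size=2} — count = 7, size = 2, hence Positive. {material=stone, count=4, size=2} — count = 4, size = 2, hence Negative. {material=wood, count=10, size=9} — count = 10, size = 9, hence Negative.

Negative, Positive, Negative, Negative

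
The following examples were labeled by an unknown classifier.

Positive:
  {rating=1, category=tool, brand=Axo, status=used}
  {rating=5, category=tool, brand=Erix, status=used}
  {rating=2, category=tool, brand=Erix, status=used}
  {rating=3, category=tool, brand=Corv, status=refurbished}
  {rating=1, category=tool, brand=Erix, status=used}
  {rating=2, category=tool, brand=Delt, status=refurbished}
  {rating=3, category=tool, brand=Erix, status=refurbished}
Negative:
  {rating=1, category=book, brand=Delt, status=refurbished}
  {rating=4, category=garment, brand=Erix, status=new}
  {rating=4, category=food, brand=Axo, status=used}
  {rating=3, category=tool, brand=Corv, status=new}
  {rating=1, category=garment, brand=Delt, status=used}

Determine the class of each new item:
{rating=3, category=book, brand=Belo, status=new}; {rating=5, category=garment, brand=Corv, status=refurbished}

'Positive' ⟺ category is tool AND status is not new.
{rating=3, category=book, brand=Belo, status=new}: category is book, status is new — doesn't qualify, so Negative.
{rating=5, category=garment, brand=Corv, status=refurbished}: category is garment, status is refurbished — doesn't qualify, so Negative.

Negative, Negative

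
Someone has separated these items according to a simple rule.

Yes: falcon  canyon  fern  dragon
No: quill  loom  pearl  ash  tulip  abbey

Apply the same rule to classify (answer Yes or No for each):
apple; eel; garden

No, No, Yes

The common property of the 'Yes' items is: contains 'n'. No 'No' item has it.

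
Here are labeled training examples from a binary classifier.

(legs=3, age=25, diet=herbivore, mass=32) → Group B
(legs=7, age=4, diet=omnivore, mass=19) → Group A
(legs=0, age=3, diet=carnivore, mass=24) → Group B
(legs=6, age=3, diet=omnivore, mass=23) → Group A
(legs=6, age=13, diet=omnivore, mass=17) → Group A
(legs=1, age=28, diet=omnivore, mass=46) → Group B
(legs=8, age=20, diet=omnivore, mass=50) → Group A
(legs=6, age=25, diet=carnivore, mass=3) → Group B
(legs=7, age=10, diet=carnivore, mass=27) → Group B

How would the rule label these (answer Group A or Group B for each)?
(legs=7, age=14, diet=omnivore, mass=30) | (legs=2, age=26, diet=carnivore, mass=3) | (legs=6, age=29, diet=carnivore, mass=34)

Group A, Group B, Group B

A rule that fits every label: diet is omnivore AND age ≤ 20 — true of each 'Group A' example, false of each 'Group B' one.
(legs=7, age=14, diet=omnivore, mass=30): diet is omnivore, age = 14 — qualifies, so Group A. (legs=2, age=26, diet=carnivore, mass=3): diet is carnivore, age = 26 — does not pass, so Group B. (legs=6, age=29, diet=carnivore, mass=34): diet is carnivore, age = 29 — does not pass, so Group B.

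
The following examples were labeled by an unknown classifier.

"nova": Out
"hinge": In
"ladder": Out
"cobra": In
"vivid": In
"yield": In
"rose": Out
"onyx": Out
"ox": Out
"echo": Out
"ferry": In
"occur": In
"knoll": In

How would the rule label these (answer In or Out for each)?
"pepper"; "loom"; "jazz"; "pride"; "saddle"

A rule that fits every label: odd length — true of each 'In' example, false of each 'Out' one.

Out, Out, Out, In, Out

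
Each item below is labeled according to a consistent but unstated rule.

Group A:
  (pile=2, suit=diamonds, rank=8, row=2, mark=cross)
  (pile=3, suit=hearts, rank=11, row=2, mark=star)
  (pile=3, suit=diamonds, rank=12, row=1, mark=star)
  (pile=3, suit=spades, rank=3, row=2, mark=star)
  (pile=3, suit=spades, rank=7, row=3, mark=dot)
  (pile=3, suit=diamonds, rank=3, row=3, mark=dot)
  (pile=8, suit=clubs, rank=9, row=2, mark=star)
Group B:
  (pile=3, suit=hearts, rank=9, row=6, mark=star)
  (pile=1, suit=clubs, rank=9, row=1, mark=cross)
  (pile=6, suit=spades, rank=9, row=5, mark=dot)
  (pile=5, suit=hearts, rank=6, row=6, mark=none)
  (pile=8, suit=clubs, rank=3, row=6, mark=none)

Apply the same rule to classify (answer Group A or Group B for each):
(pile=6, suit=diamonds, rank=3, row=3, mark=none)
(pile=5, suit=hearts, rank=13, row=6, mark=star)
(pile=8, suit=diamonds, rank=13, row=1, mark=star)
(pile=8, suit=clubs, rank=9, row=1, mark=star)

Group A, Group B, Group A, Group A

All 'Group A' examples share one property — row ≤ 3 AND pile ≥ 2 — and every 'Group B' example lacks it.
Group A: (pile=6, suit=diamonds, rank=3, row=3, mark=none), since row = 3, pile = 6.
Group B: (pile=5, suit=hearts, rank=13, row=6, mark=star), since row = 6, pile = 5.
Group A: (pile=8, suit=diamonds, rank=13, row=1, mark=star), since row = 1, pile = 8.
Group A: (pile=8, suit=clubs, rank=9, row=1, mark=star), since row = 1, pile = 8.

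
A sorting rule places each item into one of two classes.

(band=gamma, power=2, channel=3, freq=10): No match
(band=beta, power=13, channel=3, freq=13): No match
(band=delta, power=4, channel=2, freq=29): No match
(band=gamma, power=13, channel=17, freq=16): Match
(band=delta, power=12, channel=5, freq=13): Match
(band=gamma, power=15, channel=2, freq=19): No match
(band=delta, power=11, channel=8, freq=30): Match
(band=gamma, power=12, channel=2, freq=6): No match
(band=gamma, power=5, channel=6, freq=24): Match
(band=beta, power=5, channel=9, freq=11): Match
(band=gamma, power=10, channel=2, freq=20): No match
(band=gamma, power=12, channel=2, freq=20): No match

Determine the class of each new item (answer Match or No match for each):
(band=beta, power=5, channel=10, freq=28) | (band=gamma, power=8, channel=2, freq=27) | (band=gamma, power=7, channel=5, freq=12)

Every 'Match' example satisfies: channel ≥ 5. None of the 'No match' examples do.
(band=beta, power=5, channel=10, freq=28): channel = 10 — fits, so Match.
(band=gamma, power=8, channel=2, freq=27): channel = 2 — does not pass, so No match.
(band=gamma, power=7, channel=5, freq=12): channel = 5 — fits, so Match.

Match, No match, Match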